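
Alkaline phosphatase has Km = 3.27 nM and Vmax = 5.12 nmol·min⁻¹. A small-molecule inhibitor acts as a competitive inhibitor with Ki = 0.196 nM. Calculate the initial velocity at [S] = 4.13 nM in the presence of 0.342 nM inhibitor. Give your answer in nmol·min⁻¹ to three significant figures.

With α = 1 + [I]/Ki = 1 + 0.342/0.196 = 2.745, the competitive rate law is v = Vmax[S] / (αKm + [S]).
v = 5.12×4.13 / (2.745×3.27 + 4.13) = 21.15/13.11 = 1.61 nmol·min⁻¹.

1.61 nmol·min⁻¹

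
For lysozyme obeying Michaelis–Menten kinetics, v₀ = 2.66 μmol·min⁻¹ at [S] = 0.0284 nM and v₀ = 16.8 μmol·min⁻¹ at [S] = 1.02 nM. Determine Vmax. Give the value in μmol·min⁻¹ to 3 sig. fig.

In reciprocal form, 1/v = (Km/Vmax)·(1/[S]) + 1/Vmax. The two points give (1/[S], 1/v) = (35.21, 0.3759) and (0.9804, 0.05952).
Slope = (0.3759 − 0.05952)/(35.21 − 0.9804) = 0.009244; intercept = 0.3759 − 0.009244×35.21 = 0.05046.
Vmax = 1/intercept = 19.8 μmol·min⁻¹; Km = slope × Vmax = 0.009244 × 19.8 = 0.183 nM.

19.8 μmol·min⁻¹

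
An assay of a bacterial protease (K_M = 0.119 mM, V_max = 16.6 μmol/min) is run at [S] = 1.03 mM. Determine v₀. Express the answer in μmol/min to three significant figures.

14.9 μmol/min

[S]/(Km+[S]) = 1.03/1.149 = 0.8964, the fractional saturation.
v = 0.8964 × Vmax = 0.8964 × 16.6 = 14.9 μmol/min.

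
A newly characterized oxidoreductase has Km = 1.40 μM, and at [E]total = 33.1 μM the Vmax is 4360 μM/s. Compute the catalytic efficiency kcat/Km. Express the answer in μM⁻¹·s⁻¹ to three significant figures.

kcat = Vmax/[E]total = 4360/33.1 = 132 s⁻¹.
kcat/Km = 132/1.40 = 94.1 μM⁻¹·s⁻¹.

94.1 μM⁻¹·s⁻¹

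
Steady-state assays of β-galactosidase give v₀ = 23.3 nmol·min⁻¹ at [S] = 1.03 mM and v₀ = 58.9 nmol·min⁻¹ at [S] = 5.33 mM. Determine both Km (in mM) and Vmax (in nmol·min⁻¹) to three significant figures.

Km = 3.08 mM; Vmax = 92.9 nmol·min⁻¹

From v = Vmax[S]/(Km+[S]), each point gives Vmax = v(Km+[S])/[S].
Equating: 23.3(Km+1.03)/1.03 = 58.9(Km+5.33)/5.33.
22.62·Km + 23.3 = 11.05·Km + 58.9, so (22.62 − 11.05)·Km = 58.9 − 23.3.
Km = 35.60/11.57 = 3.08 mM; then Vmax = 23.3(3.08+1.03)/1.03 = 92.9 nmol·min⁻¹.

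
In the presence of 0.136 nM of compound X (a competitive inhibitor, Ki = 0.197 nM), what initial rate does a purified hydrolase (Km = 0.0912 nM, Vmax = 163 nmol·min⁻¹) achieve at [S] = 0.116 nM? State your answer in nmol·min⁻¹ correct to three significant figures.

With α = 1 + [I]/Ki = 1 + 0.136/0.197 = 1.690, the competitive rate law is v = Vmax[S] / (αKm + [S]).
v = 163×0.116 / (1.690×0.0912 + 0.116) = 18.91/0.2702 = 70.0 nmol·min⁻¹.

70.0 nmol·min⁻¹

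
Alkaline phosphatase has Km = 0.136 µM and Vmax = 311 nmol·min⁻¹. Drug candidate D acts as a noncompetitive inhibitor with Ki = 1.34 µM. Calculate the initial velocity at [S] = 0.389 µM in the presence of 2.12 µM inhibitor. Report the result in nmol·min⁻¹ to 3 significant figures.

89.2 nmol·min⁻¹

With α = 1 + [I]/Ki = 1 + 2.12/1.34 = 2.582, the noncompetitive rate law is v = (Vmax/α)·[S] / (Km + [S]).
v = (311/2.582)×0.389 / (0.136 + 0.389) = 46.85/0.5250 = 89.2 nmol·min⁻¹.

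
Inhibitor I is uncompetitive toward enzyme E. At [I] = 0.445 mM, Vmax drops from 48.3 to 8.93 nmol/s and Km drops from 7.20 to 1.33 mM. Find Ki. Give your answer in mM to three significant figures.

0.101 mM

Uncompetitive: Vmax,app = Vmax/α (and Km,app = Km/α) with α = 1 + [I]/Ki.
α = Vmax/Vmax,app = 48.3/8.93 = 5.409.
Since α = 1 + [I]/Ki, [I]/Ki = 5.409 − 1 = 4.409 and Ki = 0.445/4.409 = 0.101 mM.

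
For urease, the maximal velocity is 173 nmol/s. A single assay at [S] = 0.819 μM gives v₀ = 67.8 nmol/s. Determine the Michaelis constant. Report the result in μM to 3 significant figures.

From v = Vmax[S]/(Km+[S]), Km = [S](Vmax − v)/v.
Km = 0.819 × (173 − 67.8) / 67.8 = 86.16/67.8 = 1.27 μM.

1.27 μM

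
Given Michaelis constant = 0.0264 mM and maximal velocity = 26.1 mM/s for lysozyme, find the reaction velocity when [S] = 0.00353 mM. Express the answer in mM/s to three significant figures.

3.08 mM/s

[S]/(Km+[S]) = 0.00353/0.02993 = 0.1179, the fractional saturation.
v = 0.1179 × Vmax = 0.1179 × 26.1 = 3.08 mM/s.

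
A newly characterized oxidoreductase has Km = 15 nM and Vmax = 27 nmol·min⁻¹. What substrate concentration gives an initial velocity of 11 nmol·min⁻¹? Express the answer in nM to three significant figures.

10.3 nM

Rearranging v = Vmax[S]/(Km+[S]) gives [S] = Km·v/(Vmax − v).
[S] = 15 × 11 / (27 − 11) = 165.0/16.00 = 10.3 nM.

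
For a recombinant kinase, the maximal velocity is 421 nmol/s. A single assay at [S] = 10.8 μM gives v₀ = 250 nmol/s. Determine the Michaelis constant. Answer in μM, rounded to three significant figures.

7.39 μM

v/Vmax = 250/421 = 0.5938 = [S]/(Km+[S]).
So Km + [S] = [S]/0.5938 = 18.19 μM, giving Km = 18.19 − 10.8 = 7.39 μM.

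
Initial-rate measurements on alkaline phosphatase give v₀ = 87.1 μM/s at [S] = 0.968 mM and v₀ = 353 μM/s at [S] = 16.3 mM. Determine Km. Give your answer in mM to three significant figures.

From v = Vmax[S]/(Km+[S]), each point gives Vmax = v(Km+[S])/[S].
Equating: 87.1(Km+0.968)/0.968 = 353(Km+16.3)/16.3.
89.98·Km + 87.1 = 21.66·Km + 353, so (89.98 − 21.66)·Km = 353 − 87.1.
Km = 265.9/68.32 = 3.89 mM; then Vmax = 87.1(3.89+0.968)/0.968 = 437 μM/s.

3.89 mM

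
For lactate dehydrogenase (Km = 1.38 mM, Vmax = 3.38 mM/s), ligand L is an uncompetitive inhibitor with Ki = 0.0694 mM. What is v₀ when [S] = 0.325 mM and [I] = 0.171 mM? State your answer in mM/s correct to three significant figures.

With α = 1 + [I]/Ki = 1 + 0.171/0.0694 = 3.464, the uncompetitive rate law is v = (Vmax/α)·[S] / (Km/α + [S]).
v = (3.38/3.464)×0.325 / (1.38/3.464 + 0.325) = 0.3171/0.7234 = 0.438 mM/s.

0.438 mM/s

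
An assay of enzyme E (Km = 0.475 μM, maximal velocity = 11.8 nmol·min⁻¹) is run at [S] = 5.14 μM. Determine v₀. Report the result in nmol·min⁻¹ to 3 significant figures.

v = Vmax·[S]/(Km + [S]) = 11.8 × 5.14 / (0.475 + 5.14)
  = 60.65 / 5.615 = 10.8 nmol·min⁻¹.

10.8 nmol·min⁻¹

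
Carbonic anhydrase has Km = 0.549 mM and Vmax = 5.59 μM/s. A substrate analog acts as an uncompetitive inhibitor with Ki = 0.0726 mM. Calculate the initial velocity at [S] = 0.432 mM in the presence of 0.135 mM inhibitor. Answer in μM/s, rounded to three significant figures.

α = 1 + [I]/Ki = 1 + 0.135/0.0726 = 2.860.
For an uncompetitive inhibitor, both parameters are divided by α, giving Vmax/α and Km/α: Km,app = 0.192 mM, Vmax,app = 1.95 μM/s.
v = Vmax,app·[S]/(Km,app + [S]) = 1.95 × 0.432/(0.192 + 0.432) = 1.35 μM/s.

1.35 μM/s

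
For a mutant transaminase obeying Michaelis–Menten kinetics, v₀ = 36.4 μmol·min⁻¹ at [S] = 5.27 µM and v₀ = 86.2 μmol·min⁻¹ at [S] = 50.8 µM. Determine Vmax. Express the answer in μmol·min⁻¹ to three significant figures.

In reciprocal form, 1/v = (Km/Vmax)·(1/[S]) + 1/Vmax. The two points give (1/[S], 1/v) = (0.1898, 0.02747) and (0.01969, 0.01160).
Slope = (0.02747 − 0.01160)/(0.1898 − 0.01969) = 0.09332; intercept = 0.02747 − 0.09332×0.1898 = 0.009764.
Vmax = 1/intercept = 102 μmol·min⁻¹; Km = slope × Vmax = 0.09332 × 102 = 9.56 µM.

102 μmol·min⁻¹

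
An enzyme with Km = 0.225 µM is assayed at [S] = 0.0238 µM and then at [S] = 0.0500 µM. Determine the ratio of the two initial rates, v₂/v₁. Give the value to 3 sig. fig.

1.90

Since Vmax cancels, v₂/v₁ = [S]₂(Km+[S]₁) / [S]₁(Km+[S]₂).
= 0.0500×(0.225+0.0238) / (0.0238×(0.225+0.0500)) = 0.01244/0.006545 = 1.90.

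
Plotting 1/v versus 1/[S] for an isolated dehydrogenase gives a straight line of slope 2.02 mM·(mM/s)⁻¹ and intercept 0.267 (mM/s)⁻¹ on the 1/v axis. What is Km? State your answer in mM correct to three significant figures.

y-intercept = 1/Vmax ⇒ Vmax = 3.75 mM/s; slope = Km/Vmax ⇒ Km = slope × Vmax.
Km = 2.02 × 3.75 = 7.57 mM.

7.57 mM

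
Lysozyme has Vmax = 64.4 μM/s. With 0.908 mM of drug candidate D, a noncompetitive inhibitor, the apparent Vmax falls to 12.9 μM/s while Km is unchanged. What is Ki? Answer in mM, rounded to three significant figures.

Noncompetitive: Vmax,app = Vmax/α with α = 1 + [I]/Ki.
α = Vmax/Vmax,app = 64.4/12.9 = 4.992.
Ki = [I]/(α − 1) = 0.908/3.992 = 0.227 mM.

0.227 mM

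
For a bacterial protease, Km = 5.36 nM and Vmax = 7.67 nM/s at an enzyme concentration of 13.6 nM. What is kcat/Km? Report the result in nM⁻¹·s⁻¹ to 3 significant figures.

0.105 nM⁻¹·s⁻¹

kcat = Vmax/[E]total = 7.67/13.6 = 0.564 s⁻¹.
kcat/Km = 0.564/5.36 = 0.105 nM⁻¹·s⁻¹.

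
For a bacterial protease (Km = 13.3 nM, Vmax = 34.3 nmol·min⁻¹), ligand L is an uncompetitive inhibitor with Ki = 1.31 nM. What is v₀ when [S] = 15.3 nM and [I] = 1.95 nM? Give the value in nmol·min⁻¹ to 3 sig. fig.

10.2 nmol·min⁻¹

α = 1 + [I]/Ki = 1 + 1.95/1.31 = 2.489.
For an uncompetitive inhibitor, both parameters are divided by α, giving Vmax/α and Km/α: Km,app = 5.34 nM, Vmax,app = 13.8 nmol·min⁻¹.
v = Vmax,app·[S]/(Km,app + [S]) = 13.8 × 15.3/(5.34 + 15.3) = 10.2 nmol·min⁻¹.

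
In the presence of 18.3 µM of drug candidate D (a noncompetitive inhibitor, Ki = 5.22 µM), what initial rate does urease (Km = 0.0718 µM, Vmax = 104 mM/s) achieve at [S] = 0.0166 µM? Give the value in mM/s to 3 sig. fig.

With α = 1 + [I]/Ki = 1 + 18.3/5.22 = 4.506, the noncompetitive rate law is v = (Vmax/α)·[S] / (Km + [S]).
v = (104/4.506)×0.0166 / (0.0718 + 0.0166) = 0.3832/0.08840 = 4.33 mM/s.

4.33 mM/s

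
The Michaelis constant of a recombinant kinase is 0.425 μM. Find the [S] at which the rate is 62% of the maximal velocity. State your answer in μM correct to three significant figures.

0.693 μM

v/Vmax = [S]/(Km+[S]) = 0.62, so [S] = Km·0.62/(1 − 0.62) = 0.425 × 1.632.
[S] = 0.693 μM.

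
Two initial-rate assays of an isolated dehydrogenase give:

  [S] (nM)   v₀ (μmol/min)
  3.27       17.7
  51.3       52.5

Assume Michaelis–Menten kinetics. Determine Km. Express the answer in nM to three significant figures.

From v = Vmax[S]/(Km+[S]), each point gives Vmax = v(Km+[S])/[S].
Equating: 17.7(Km+3.27)/3.27 = 52.5(Km+51.3)/51.3.
5.413·Km + 17.7 = 1.023·Km + 52.5, so (5.413 − 1.023)·Km = 52.5 − 17.7.
Km = 34.80/4.389 = 7.93 nM; then Vmax = 17.7(7.93+3.27)/3.27 = 60.6 μmol/min.

7.93 nM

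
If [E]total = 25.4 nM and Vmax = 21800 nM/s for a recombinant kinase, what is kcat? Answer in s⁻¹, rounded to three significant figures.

858 s⁻¹

kcat = Vmax/[E]total = 21800 nM/s / 25.4 nM = 858 s⁻¹.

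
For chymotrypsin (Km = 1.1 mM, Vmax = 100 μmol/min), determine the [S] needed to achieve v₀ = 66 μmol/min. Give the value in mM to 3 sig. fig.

2.14 mM

Rearranging v = Vmax[S]/(Km+[S]) gives [S] = Km·v/(Vmax − v).
[S] = 1.1 × 66 / (100 − 66) = 72.60/34.00 = 2.14 mM.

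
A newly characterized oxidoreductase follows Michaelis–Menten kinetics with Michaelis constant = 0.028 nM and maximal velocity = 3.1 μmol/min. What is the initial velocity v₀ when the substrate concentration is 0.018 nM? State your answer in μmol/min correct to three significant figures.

[S]/(Km+[S]) = 0.018/0.04600 = 0.3913, the fractional saturation.
v = 0.3913 × Vmax = 0.3913 × 3.1 = 1.21 μmol/min.

1.21 μmol/min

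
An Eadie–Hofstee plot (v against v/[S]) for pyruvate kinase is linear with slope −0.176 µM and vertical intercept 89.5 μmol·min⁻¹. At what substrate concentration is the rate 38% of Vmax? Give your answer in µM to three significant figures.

The Eadie–Hofstee slope gives Km = 0.176 µM (slope = −Km).
v/Vmax = [S]/(Km+[S]) = 0.38 ⇒ [S] = Km·0.38/(1−0.38) = 0.176 × 0.6129 = 0.108 µM.

0.108 µM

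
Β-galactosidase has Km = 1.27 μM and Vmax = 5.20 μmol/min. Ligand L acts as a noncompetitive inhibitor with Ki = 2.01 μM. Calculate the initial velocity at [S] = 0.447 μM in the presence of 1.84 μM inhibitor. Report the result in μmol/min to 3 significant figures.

With α = 1 + [I]/Ki = 1 + 1.84/2.01 = 1.915, the noncompetitive rate law is v = (Vmax/α)·[S] / (Km + [S]).
v = (5.20/1.915)×0.447 / (1.27 + 0.447) = 1.214/1.717 = 0.707 μmol/min.

0.707 μmol/min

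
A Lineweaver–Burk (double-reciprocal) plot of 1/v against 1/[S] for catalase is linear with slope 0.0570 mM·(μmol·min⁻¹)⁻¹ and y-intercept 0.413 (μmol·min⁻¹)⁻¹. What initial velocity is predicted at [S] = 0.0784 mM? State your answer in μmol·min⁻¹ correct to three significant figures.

0.877 μmol·min⁻¹

The y-intercept is 1/Vmax, so Vmax = 1/0.413 = 2.42 μmol·min⁻¹.
The slope is Km/Vmax, so Km = 0.0570 × 2.42 = 0.138 mM.
Then v = 2.42 × 0.0784/(0.138 + 0.0784) = 0.877 μmol·min⁻¹.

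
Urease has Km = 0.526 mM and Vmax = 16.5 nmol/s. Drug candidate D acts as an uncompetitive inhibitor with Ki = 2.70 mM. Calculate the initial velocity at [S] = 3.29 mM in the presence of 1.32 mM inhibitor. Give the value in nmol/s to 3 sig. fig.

10.0 nmol/s

α = 1 + [I]/Ki = 1 + 1.32/2.70 = 1.489.
For an uncompetitive inhibitor, both parameters are divided by α, giving Vmax/α and Km/α: Km,app = 0.353 mM, Vmax,app = 11.1 nmol/s.
v = Vmax,app·[S]/(Km,app + [S]) = 11.1 × 3.29/(0.353 + 3.29) = 10.0 nmol/s.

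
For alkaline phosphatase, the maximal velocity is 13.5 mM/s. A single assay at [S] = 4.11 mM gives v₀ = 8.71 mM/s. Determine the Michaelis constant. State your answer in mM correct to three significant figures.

2.26 mM

v/Vmax = 8.71/13.5 = 0.6452 = [S]/(Km+[S]).
So Km + [S] = [S]/0.6452 = 6.370 mM, giving Km = 6.370 − 4.11 = 2.26 mM.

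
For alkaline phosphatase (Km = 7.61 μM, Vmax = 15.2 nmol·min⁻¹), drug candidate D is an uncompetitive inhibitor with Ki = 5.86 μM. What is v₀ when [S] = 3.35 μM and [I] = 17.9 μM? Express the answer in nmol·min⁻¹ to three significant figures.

2.40 nmol·min⁻¹

With α = 1 + [I]/Ki = 1 + 17.9/5.86 = 4.055, the uncompetitive rate law is v = (Vmax/α)·[S] / (Km/α + [S]).
v = (15.2/4.055)×3.35 / (7.61/4.055 + 3.35) = 12.56/5.227 = 2.40 nmol·min⁻¹.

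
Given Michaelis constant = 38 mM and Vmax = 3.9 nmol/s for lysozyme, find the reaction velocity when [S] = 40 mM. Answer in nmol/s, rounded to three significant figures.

2.00 nmol/s

[S]/(Km+[S]) = 40/78.00 = 0.5128, the fractional saturation.
v = 0.5128 × Vmax = 0.5128 × 3.9 = 2.00 nmol/s.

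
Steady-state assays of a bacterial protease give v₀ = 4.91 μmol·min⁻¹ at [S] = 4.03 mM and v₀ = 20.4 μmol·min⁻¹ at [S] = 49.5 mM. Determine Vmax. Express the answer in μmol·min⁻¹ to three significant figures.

From v = Vmax[S]/(Km+[S]), each point gives Vmax = v(Km+[S])/[S].
Equating: 4.91(Km+4.03)/4.03 = 20.4(Km+49.5)/49.5.
1.218·Km + 4.91 = 0.4121·Km + 20.4, so (1.218 − 0.4121)·Km = 20.4 − 4.91.
Km = 15.49/0.8062 = 19.2 mM; then Vmax = 4.91(19.2+4.03)/4.03 = 28.3 μmol·min⁻¹.

28.3 μmol·min⁻¹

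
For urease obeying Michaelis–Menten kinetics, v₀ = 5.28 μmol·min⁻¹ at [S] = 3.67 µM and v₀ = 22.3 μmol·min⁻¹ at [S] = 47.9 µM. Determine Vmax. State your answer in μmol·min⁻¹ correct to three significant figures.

30.4 μmol·min⁻¹

In reciprocal form, 1/v = (Km/Vmax)·(1/[S]) + 1/Vmax. The two points give (1/[S], 1/v) = (0.2725, 0.1894) and (0.02088, 0.04484).
Slope = (0.1894 − 0.04484)/(0.2725 − 0.02088) = 0.5745; intercept = 0.1894 − 0.5745×0.2725 = 0.03285.
Vmax = 1/intercept = 30.4 μmol·min⁻¹; Km = slope × Vmax = 0.5745 × 30.4 = 17.5 µM.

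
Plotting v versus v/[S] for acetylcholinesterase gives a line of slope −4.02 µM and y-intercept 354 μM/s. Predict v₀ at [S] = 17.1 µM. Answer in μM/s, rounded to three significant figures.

287 μM/s

In the Eadie–Hofstee form v = Vmax − Km·(v/[S]), the slope is −Km and the intercept is Vmax, so Km = 4.02 µM and Vmax = 354 μM/s.
v = 354 × 17.1/(4.02 + 17.1) = 287 μM/s.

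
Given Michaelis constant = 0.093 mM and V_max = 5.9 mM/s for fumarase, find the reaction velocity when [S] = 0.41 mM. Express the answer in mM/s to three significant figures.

v = Vmax·[S]/(Km + [S]) = 5.9 × 0.41 / (0.093 + 0.41)
  = 2.419 / 0.5030 = 4.81 mM/s.

4.81 mM/s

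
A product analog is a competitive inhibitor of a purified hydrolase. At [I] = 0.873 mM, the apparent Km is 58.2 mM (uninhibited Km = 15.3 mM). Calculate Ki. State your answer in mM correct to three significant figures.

Competitive: Km,app = α·Km with α = 1 + [I]/Ki.
α = Km,app/Km = 58.2/15.3 = 3.804.
Ki = [I]/(α − 1) = 0.873/2.804 = 0.311 mM.

0.311 mM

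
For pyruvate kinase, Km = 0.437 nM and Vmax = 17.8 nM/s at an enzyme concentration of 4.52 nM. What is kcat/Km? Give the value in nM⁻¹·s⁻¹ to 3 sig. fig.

9.01 nM⁻¹·s⁻¹

kcat = Vmax/[E]total = 17.8/4.52 = 3.94 s⁻¹.
kcat/Km = 3.94/0.437 = 9.01 nM⁻¹·s⁻¹.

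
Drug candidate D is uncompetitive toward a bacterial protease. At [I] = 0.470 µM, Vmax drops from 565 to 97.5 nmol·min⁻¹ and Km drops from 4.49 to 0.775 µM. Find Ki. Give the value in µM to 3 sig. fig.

0.0980 µM

Uncompetitive: Vmax,app = Vmax/α (and Km,app = Km/α) with α = 1 + [I]/Ki.
α = Vmax/Vmax,app = 565/97.5 = 5.795.
Since α = 1 + [I]/Ki, [I]/Ki = 5.795 − 1 = 4.795 and Ki = 0.470/4.795 = 0.0980 µM.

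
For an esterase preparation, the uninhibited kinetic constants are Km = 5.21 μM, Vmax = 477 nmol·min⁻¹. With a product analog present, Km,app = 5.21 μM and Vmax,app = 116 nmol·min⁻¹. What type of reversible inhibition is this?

Vmax decreases (477 → 116 nmol·min⁻¹) while Km is unchanged — pure noncompetitive inhibition.

noncompetitive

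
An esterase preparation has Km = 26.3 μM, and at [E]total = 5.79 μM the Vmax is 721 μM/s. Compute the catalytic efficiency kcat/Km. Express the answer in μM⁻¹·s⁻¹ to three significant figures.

4.73 μM⁻¹·s⁻¹

kcat = Vmax/[E]total = 721/5.79 = 125 s⁻¹.
kcat/Km = 125/26.3 = 4.73 μM⁻¹·s⁻¹.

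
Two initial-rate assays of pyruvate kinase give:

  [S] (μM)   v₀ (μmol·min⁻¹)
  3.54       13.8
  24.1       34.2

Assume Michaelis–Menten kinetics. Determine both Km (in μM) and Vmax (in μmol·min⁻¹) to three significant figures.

In reciprocal form, 1/v = (Km/Vmax)·(1/[S]) + 1/Vmax. The two points give (1/[S], 1/v) = (0.2825, 0.07246) and (0.04149, 0.02924).
Slope = (0.07246 − 0.02924)/(0.2825 − 0.04149) = 0.1794; intercept = 0.07246 − 0.1794×0.2825 = 0.02180.
Vmax = 1/intercept = 45.9 μmol·min⁻¹; Km = slope × Vmax = 0.1794 × 45.9 = 8.23 μM.

Km = 8.23 μM; Vmax = 45.9 μmol·min⁻¹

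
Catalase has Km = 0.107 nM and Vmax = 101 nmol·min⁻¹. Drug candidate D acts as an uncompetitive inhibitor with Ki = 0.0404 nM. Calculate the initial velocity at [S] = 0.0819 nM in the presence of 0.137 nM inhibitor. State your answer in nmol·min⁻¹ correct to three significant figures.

17.7 nmol·min⁻¹

With α = 1 + [I]/Ki = 1 + 0.137/0.0404 = 4.391, the uncompetitive rate law is v = (Vmax/α)·[S] / (Km/α + [S]).
v = (101/4.391)×0.0819 / (0.107/4.391 + 0.0819) = 1.884/0.1063 = 17.7 nmol·min⁻¹.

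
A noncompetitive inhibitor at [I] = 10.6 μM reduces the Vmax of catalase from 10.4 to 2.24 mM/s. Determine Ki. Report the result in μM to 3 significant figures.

Noncompetitive: Vmax,app = Vmax/α with α = 1 + [I]/Ki.
α = Vmax/Vmax,app = 10.4/2.24 = 4.643.
Since α = 1 + [I]/Ki, [I]/Ki = 4.643 − 1 = 3.643 and Ki = 10.6/3.643 = 2.91 μM.

2.91 μM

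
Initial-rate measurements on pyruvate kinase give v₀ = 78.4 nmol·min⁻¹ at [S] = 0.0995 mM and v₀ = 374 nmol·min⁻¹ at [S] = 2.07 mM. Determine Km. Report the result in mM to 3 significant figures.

From v = Vmax[S]/(Km+[S]), each point gives Vmax = v(Km+[S])/[S].
Equating: 78.4(Km+0.0995)/0.0995 = 374(Km+2.07)/2.07.
787.9·Km + 78.4 = 180.7·Km + 374, so (787.9 − 180.7)·Km = 374 − 78.4.
Km = 295.6/607.3 = 0.487 mM; then Vmax = 78.4(0.487+0.0995)/0.0995 = 462 nmol·min⁻¹.

0.487 mM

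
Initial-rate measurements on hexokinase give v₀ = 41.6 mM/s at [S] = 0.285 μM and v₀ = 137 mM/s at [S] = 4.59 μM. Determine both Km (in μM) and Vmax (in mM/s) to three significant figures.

In reciprocal form, 1/v = (Km/Vmax)·(1/[S]) + 1/Vmax. The two points give (1/[S], 1/v) = (3.509, 0.02404) and (0.2179, 0.007299).
Slope = (0.02404 − 0.007299)/(3.509 − 0.2179) = 0.005086; intercept = 0.02404 − 0.005086×3.509 = 0.006191.
Vmax = 1/intercept = 162 mM/s; Km = slope × Vmax = 0.005086 × 162 = 0.822 μM.

Km = 0.822 μM; Vmax = 162 mM/s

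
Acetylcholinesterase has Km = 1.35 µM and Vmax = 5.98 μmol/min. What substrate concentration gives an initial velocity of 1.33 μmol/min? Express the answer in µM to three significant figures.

The required fractional saturation is v/Vmax = 1.33/5.98 = 0.2224.
Then [S]/(Km+[S]) = 0.2224 ⇒ [S] = 1.35 × 0.2224/(1 − 0.2224) = 0.386 µM.

0.386 µM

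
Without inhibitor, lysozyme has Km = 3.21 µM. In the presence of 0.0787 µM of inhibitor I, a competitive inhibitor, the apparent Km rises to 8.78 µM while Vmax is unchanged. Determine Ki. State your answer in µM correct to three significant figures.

Competitive: Km,app = α·Km with α = 1 + [I]/Ki.
α = Km,app/Km = 8.78/3.21 = 2.735.
Ki = [I]/(α − 1) = 0.0787/1.735 = 0.0454 µM.

0.0454 µM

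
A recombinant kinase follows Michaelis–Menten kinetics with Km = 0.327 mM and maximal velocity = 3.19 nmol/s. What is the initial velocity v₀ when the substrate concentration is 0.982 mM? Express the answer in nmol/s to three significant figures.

2.39 nmol/s

[S]/(Km+[S]) = 0.982/1.309 = 0.7502, the fractional saturation.
v = 0.7502 × Vmax = 0.7502 × 3.19 = 2.39 nmol/s.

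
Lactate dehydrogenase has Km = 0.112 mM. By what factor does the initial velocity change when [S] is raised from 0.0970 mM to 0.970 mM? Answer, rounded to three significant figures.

Since Vmax cancels, v₂/v₁ = [S]₂(Km+[S]₁) / [S]₁(Km+[S]₂).
= 0.970×(0.112+0.0970) / (0.0970×(0.112+0.970)) = 0.2027/0.1050 = 1.93.

1.93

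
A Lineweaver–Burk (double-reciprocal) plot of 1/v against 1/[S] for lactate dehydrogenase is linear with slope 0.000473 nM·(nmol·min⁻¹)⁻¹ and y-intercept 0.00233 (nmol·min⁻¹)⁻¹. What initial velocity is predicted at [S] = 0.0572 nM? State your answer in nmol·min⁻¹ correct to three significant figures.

The y-intercept is 1/Vmax, so Vmax = 1/0.00233 = 429 nmol·min⁻¹.
The slope is Km/Vmax, so Km = 0.000473 × 429 = 0.203 nM.
Then v = 429 × 0.0572/(0.203 + 0.0572) = 94.3 nmol·min⁻¹.

94.3 nmol·min⁻¹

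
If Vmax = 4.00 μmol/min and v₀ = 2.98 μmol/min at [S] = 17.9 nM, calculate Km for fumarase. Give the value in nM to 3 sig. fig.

6.13 nM

v/Vmax = 2.98/4.00 = 0.7450 = [S]/(Km+[S]).
So Km + [S] = [S]/0.7450 = 24.03 nM, giving Km = 24.03 − 17.9 = 6.13 nM.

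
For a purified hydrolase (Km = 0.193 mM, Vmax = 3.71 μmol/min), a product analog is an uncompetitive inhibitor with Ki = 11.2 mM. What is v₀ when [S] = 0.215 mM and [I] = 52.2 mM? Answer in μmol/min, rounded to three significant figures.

0.566 μmol/min

With α = 1 + [I]/Ki = 1 + 52.2/11.2 = 5.661, the uncompetitive rate law is v = (Vmax/α)·[S] / (Km/α + [S]).
v = (3.71/5.661)×0.215 / (0.193/5.661 + 0.215) = 0.1409/0.2491 = 0.566 μmol/min.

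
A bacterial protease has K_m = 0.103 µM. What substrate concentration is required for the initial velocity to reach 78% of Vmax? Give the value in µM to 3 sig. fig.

0.365 µM

v/Vmax = [S]/(Km+[S]) = 0.78, so [S] = Km·0.78/(1 − 0.78) = 0.103 × 3.545.
[S] = 0.365 µM.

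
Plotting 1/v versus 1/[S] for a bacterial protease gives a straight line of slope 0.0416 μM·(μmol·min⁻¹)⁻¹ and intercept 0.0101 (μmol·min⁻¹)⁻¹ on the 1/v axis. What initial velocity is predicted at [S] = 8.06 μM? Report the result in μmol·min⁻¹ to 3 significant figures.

65.5 μmol·min⁻¹

The y-intercept is 1/Vmax, so Vmax = 1/0.0101 = 99.0 μmol·min⁻¹.
The slope is Km/Vmax, so Km = 0.0416 × 99.0 = 4.12 μM.
Then v = 99.0 × 8.06/(4.12 + 8.06) = 65.5 μmol·min⁻¹.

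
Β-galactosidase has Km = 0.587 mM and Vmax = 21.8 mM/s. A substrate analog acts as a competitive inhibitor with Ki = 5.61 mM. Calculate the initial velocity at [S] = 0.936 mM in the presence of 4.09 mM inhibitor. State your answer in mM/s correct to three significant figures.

10.5 mM/s

α = 1 + [I]/Ki = 1 + 4.09/5.61 = 1.729.
For a competitive inhibitor, Vmax is unchanged and the apparent Km becomes α·Km: Km,app = 1.01 mM, Vmax,app = 21.8 mM/s.
v = Vmax,app·[S]/(Km,app + [S]) = 21.8 × 0.936/(1.01 + 0.936) = 10.5 mM/s.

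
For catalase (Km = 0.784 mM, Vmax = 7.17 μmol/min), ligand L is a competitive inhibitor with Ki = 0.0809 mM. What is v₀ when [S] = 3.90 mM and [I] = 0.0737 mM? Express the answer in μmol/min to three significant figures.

α = 1 + [I]/Ki = 1 + 0.0737/0.0809 = 1.911.
For a competitive inhibitor, Vmax is unchanged and the apparent Km becomes α·Km: Km,app = 1.50 mM, Vmax,app = 7.17 μmol/min.
v = Vmax,app·[S]/(Km,app + [S]) = 7.17 × 3.90/(1.50 + 3.90) = 5.18 μmol/min.

5.18 μmol/min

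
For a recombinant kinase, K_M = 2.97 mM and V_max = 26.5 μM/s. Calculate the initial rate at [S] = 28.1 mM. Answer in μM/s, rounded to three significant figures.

v = Vmax·[S]/(Km + [S]) = 26.5 × 28.1 / (2.97 + 28.1)
  = 744.7 / 31.07 = 24.0 μM/s.

24.0 μM/s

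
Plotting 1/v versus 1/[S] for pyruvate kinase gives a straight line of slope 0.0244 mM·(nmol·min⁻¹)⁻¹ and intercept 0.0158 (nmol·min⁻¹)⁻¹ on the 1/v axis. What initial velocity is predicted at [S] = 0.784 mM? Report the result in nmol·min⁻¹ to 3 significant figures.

21.3 nmol·min⁻¹

The y-intercept is 1/Vmax, so Vmax = 1/0.0158 = 63.3 nmol·min⁻¹.
The slope is Km/Vmax, so Km = 0.0244 × 63.3 = 1.54 mM.
Then v = 63.3 × 0.784/(1.54 + 0.784) = 21.3 nmol·min⁻¹.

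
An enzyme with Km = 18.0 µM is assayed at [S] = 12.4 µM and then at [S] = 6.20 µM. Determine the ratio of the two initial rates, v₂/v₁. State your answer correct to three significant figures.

The fractional saturations are [S]/(Km+[S]) = 12.4/30.40 = 0.4079 and 6.20/24.20 = 0.2562.
v₂/v₁ is just their ratio: 0.2562/0.4079 = 0.628.

0.628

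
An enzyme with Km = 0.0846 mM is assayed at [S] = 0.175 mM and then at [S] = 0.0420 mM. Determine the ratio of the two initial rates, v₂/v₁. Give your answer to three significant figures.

Since Vmax cancels, v₂/v₁ = [S]₂(Km+[S]₁) / [S]₁(Km+[S]₂).
= 0.0420×(0.0846+0.175) / (0.175×(0.0846+0.0420)) = 0.01090/0.02215 = 0.492.

0.492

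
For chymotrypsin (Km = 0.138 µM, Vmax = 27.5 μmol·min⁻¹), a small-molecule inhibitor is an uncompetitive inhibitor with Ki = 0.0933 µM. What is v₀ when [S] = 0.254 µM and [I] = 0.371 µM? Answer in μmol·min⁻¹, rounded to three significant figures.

α = 1 + [I]/Ki = 1 + 0.371/0.0933 = 4.976.
For an uncompetitive inhibitor, both parameters are divided by α, giving Vmax/α and Km/α: Km,app = 0.0277 µM, Vmax,app = 5.53 μmol·min⁻¹.
v = Vmax,app·[S]/(Km,app + [S]) = 5.53 × 0.254/(0.0277 + 0.254) = 4.98 μmol·min⁻¹.

4.98 μmol·min⁻¹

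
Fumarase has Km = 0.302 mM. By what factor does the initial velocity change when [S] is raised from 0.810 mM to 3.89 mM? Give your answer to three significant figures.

Since Vmax cancels, v₂/v₁ = [S]₂(Km+[S]₁) / [S]₁(Km+[S]₂).
= 3.89×(0.302+0.810) / (0.810×(0.302+3.89)) = 4.326/3.396 = 1.27.

1.27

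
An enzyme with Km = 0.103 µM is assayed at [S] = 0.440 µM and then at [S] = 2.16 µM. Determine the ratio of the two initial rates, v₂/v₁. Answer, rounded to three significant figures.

1.18

Since Vmax cancels, v₂/v₁ = [S]₂(Km+[S]₁) / [S]₁(Km+[S]₂).
= 2.16×(0.103+0.440) / (0.440×(0.103+2.16)) = 1.173/0.9957 = 1.18.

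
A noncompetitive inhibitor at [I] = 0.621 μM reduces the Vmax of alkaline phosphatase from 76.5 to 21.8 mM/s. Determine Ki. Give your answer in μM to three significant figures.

0.247 μM

Noncompetitive: Vmax,app = Vmax/α with α = 1 + [I]/Ki.
α = Vmax/Vmax,app = 76.5/21.8 = 3.509.
Since α = 1 + [I]/Ki, [I]/Ki = 3.509 − 1 = 2.509 and Ki = 0.621/2.509 = 0.247 μM.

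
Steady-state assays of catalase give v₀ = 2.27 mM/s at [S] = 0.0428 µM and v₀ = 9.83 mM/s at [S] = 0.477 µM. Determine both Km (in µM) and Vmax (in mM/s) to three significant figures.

In reciprocal form, 1/v = (Km/Vmax)·(1/[S]) + 1/Vmax. The two points give (1/[S], 1/v) = (23.36, 0.4405) and (2.096, 0.1017).
Slope = (0.4405 − 0.1017)/(23.36 − 2.096) = 0.01593; intercept = 0.4405 − 0.01593×23.36 = 0.06833.
Vmax = 1/intercept = 14.6 mM/s; Km = slope × Vmax = 0.01593 × 14.6 = 0.233 µM.

Km = 0.233 µM; Vmax = 14.6 mM/s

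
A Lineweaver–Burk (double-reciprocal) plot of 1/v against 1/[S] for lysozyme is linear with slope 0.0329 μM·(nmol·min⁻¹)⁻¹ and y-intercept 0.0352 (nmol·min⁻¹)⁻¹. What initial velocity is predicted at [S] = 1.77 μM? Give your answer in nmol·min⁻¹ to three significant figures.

The y-intercept is 1/Vmax, so Vmax = 1/0.0352 = 28.4 nmol·min⁻¹.
The slope is Km/Vmax, so Km = 0.0329 × 28.4 = 0.935 μM.
Then v = 28.4 × 1.77/(0.935 + 1.77) = 18.6 nmol·min⁻¹.

18.6 nmol·min⁻¹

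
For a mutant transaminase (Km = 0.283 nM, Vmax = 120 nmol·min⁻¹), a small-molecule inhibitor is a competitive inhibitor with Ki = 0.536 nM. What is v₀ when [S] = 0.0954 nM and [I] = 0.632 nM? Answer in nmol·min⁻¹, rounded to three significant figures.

16.1 nmol·min⁻¹

With α = 1 + [I]/Ki = 1 + 0.632/0.536 = 2.179, the competitive rate law is v = Vmax[S] / (αKm + [S]).
v = 120×0.0954 / (2.179×0.283 + 0.0954) = 11.45/0.7121 = 16.1 nmol·min⁻¹.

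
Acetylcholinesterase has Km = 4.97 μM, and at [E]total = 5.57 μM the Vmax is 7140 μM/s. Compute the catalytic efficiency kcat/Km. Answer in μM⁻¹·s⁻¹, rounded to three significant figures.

258 μM⁻¹·s⁻¹

kcat = Vmax/[E]total = 7140/5.57 = 1280 s⁻¹.
kcat/Km = 1280/4.97 = 258 μM⁻¹·s⁻¹.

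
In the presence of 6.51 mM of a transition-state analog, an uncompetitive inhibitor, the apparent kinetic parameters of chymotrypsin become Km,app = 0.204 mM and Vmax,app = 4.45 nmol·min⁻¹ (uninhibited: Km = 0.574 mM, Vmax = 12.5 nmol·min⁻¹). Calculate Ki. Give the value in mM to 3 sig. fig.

3.60 mM

Uncompetitive: Vmax,app = Vmax/α (and Km,app = Km/α) with α = 1 + [I]/Ki.
α = Vmax/Vmax,app = 12.5/4.45 = 2.809.
Since α = 1 + [I]/Ki, [I]/Ki = 2.809 − 1 = 1.809 and Ki = 6.51/1.809 = 3.60 mM.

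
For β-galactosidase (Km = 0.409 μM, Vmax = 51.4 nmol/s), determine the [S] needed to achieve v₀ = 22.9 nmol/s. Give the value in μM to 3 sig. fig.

Rearranging v = Vmax[S]/(Km+[S]) gives [S] = Km·v/(Vmax − v).
[S] = 0.409 × 22.9 / (51.4 − 22.9) = 9.366/28.50 = 0.329 μM.

0.329 μM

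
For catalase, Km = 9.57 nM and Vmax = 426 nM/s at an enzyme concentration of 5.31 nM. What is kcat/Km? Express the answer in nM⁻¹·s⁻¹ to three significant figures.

8.38 nM⁻¹·s⁻¹

kcat = Vmax/[E]total = 426/5.31 = 80.2 s⁻¹.
kcat/Km = 80.2/9.57 = 8.38 nM⁻¹·s⁻¹.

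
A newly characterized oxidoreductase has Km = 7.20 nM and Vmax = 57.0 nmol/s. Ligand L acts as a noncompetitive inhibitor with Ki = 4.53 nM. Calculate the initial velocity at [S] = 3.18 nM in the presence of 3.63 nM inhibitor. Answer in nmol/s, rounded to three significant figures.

9.69 nmol/s

With α = 1 + [I]/Ki = 1 + 3.63/4.53 = 1.801, the noncompetitive rate law is v = (Vmax/α)·[S] / (Km + [S]).
v = (57.0/1.801)×3.18 / (7.20 + 3.18) = 100.6/10.38 = 9.69 nmol/s.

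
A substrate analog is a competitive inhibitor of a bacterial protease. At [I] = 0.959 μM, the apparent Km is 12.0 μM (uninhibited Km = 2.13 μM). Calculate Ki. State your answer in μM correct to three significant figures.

0.207 μM

Competitive: Km,app = α·Km with α = 1 + [I]/Ki.
α = Km,app/Km = 12.0/2.13 = 5.634.
Ki = [I]/(α − 1) = 0.959/4.634 = 0.207 μM.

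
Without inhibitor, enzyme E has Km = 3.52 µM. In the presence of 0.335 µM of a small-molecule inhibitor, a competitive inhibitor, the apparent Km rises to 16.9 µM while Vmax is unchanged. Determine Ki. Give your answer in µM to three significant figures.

0.0881 µM

Competitive: Km,app = α·Km with α = 1 + [I]/Ki.
α = Km,app/Km = 16.9/3.52 = 4.801.
Since α = 1 + [I]/Ki, [I]/Ki = 4.801 − 1 = 3.801 and Ki = 0.335/3.801 = 0.0881 µM.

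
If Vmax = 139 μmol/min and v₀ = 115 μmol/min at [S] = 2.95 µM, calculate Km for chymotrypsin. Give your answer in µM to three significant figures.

0.616 µM

v/Vmax = 115/139 = 0.8273 = [S]/(Km+[S]).
So Km + [S] = [S]/0.8273 = 3.566 µM, giving Km = 3.566 − 2.95 = 0.616 µM.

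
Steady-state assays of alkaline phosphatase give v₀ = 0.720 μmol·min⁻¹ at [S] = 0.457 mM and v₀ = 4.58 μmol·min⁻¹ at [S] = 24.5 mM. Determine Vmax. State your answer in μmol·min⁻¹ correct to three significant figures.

In reciprocal form, 1/v = (Km/Vmax)·(1/[S]) + 1/Vmax. The two points give (1/[S], 1/v) = (2.188, 1.389) and (0.04082, 0.2183).
Slope = (1.389 − 0.2183)/(2.188 − 0.04082) = 0.5451; intercept = 1.389 − 0.5451×2.188 = 0.1961.
Vmax = 1/intercept = 5.10 μmol·min⁻¹; Km = slope × Vmax = 0.5451 × 5.10 = 2.78 mM.

5.10 μmol·min⁻¹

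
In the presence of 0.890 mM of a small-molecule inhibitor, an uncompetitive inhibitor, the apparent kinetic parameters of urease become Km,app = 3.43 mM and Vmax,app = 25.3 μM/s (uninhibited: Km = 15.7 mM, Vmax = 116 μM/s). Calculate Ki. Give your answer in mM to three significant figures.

0.248 mM

Uncompetitive: Vmax,app = Vmax/α (and Km,app = Km/α) with α = 1 + [I]/Ki.
α = Vmax/Vmax,app = 116/25.3 = 4.585.
Ki = [I]/(α − 1) = 0.890/3.585 = 0.248 mM.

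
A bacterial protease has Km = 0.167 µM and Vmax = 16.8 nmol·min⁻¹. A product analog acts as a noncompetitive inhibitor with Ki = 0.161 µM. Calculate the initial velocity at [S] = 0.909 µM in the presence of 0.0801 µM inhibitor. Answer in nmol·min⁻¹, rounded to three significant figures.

9.48 nmol·min⁻¹

With α = 1 + [I]/Ki = 1 + 0.0801/0.161 = 1.498, the noncompetitive rate law is v = (Vmax/α)·[S] / (Km + [S]).
v = (16.8/1.498)×0.909 / (0.167 + 0.909) = 10.20/1.076 = 9.48 nmol·min⁻¹.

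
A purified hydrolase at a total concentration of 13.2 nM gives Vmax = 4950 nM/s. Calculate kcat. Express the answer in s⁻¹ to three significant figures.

kcat = Vmax/[E]total = 4950 nM/s / 13.2 nM = 375 s⁻¹.

375 s⁻¹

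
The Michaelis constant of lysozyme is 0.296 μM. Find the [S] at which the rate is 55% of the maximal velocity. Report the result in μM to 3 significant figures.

v/Vmax = [S]/(Km+[S]) = 0.55, so [S] = Km·0.55/(1 − 0.55) = 0.296 × 1.222.
[S] = 0.362 μM.

0.362 μM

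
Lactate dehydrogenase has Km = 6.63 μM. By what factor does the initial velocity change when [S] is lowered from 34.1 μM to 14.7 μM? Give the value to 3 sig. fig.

Since Vmax cancels, v₂/v₁ = [S]₂(Km+[S]₁) / [S]₁(Km+[S]₂).
= 14.7×(6.63+34.1) / (34.1×(6.63+14.7)) = 598.7/727.4 = 0.823.

0.823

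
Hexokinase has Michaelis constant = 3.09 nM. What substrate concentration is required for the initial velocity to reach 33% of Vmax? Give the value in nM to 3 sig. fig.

1.52 nM

v/Vmax = [S]/(Km+[S]) = 0.33, so [S] = Km·0.33/(1 − 0.33) = 3.09 × 0.4925.
[S] = 1.52 nM.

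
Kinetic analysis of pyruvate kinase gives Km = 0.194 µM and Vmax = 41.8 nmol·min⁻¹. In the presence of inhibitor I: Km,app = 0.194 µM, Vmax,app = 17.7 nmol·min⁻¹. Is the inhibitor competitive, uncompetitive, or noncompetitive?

Vmax decreases (41.8 → 17.7 nmol·min⁻¹) while Km is unchanged — pure noncompetitive inhibition.

noncompetitive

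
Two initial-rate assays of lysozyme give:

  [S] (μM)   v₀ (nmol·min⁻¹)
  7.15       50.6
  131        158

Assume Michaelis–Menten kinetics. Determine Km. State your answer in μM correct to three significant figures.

In reciprocal form, 1/v = (Km/Vmax)·(1/[S]) + 1/Vmax. The two points give (1/[S], 1/v) = (0.1399, 0.01976) and (0.007634, 0.006329).
Slope = (0.01976 − 0.006329)/(0.1399 − 0.007634) = 0.1016; intercept = 0.01976 − 0.1016×0.1399 = 0.005554.
Vmax = 1/intercept = 180 nmol·min⁻¹; Km = slope × Vmax = 0.1016 × 180 = 18.3 μM.

18.3 μM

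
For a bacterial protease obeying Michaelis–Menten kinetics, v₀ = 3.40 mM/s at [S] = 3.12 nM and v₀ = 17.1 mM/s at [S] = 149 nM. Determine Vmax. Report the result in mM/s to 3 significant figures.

From v = Vmax[S]/(Km+[S]), each point gives Vmax = v(Km+[S])/[S].
Equating: 3.40(Km+3.12)/3.12 = 17.1(Km+149)/149.
1.090·Km + 3.40 = 0.1148·Km + 17.1, so (1.090 − 0.1148)·Km = 17.1 − 3.40.
Km = 13.70/0.9750 = 14.1 nM; then Vmax = 3.40(14.1+3.12)/3.12 = 18.7 mM/s.

18.7 mM/s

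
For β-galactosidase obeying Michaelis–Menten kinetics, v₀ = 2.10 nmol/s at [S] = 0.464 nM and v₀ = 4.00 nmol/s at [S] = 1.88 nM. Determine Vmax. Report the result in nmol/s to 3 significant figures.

In reciprocal form, 1/v = (Km/Vmax)·(1/[S]) + 1/Vmax. The two points give (1/[S], 1/v) = (2.155, 0.4762) and (0.5319, 0.2500).
Slope = (0.4762 − 0.2500)/(2.155 − 0.5319) = 0.1393; intercept = 0.4762 − 0.1393×2.155 = 0.1759.
Vmax = 1/intercept = 5.69 nmol/s; Km = slope × Vmax = 0.1393 × 5.69 = 0.792 nM.

5.69 nmol/s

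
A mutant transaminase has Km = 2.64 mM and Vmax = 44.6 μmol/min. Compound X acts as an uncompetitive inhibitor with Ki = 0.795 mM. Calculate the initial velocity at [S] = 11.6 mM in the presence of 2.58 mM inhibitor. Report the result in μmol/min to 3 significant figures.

9.97 μmol/min

With α = 1 + [I]/Ki = 1 + 2.58/0.795 = 4.245, the uncompetitive rate law is v = (Vmax/α)·[S] / (Km/α + [S]).
v = (44.6/4.245)×11.6 / (2.64/4.245 + 11.6) = 121.9/12.22 = 9.97 μmol/min.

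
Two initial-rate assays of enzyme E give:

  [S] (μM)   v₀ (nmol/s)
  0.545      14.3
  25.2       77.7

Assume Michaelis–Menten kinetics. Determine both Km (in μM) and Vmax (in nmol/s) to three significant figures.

In reciprocal form, 1/v = (Km/Vmax)·(1/[S]) + 1/Vmax. The two points give (1/[S], 1/v) = (1.835, 0.06993) and (0.03968, 0.01287).
Slope = (0.06993 − 0.01287)/(1.835 − 0.03968) = 0.03179; intercept = 0.06993 − 0.03179×1.835 = 0.01161.
Vmax = 1/intercept = 86.1 nmol/s; Km = slope × Vmax = 0.03179 × 86.1 = 2.74 μM.

Km = 2.74 μM; Vmax = 86.1 nmol/s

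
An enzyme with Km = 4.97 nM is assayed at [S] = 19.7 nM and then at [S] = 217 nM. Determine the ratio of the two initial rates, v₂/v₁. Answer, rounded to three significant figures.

1.22

Since Vmax cancels, v₂/v₁ = [S]₂(Km+[S]₁) / [S]₁(Km+[S]₂).
= 217×(4.97+19.7) / (19.7×(4.97+217)) = 5353/4373 = 1.22.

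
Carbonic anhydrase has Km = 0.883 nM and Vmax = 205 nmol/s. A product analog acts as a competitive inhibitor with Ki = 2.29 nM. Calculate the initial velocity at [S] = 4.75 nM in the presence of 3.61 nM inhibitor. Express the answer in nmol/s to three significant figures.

α = 1 + [I]/Ki = 1 + 3.61/2.29 = 2.576.
For a competitive inhibitor, Vmax is unchanged and the apparent Km becomes α·Km: Km,app = 2.27 nM, Vmax,app = 205 nmol/s.
v = Vmax,app·[S]/(Km,app + [S]) = 205 × 4.75/(2.27 + 4.75) = 139 nmol/s.

139 nmol/s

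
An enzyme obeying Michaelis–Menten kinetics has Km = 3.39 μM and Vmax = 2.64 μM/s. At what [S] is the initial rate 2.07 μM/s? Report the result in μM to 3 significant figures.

12.3 μM

The required fractional saturation is v/Vmax = 2.07/2.64 = 0.7841.
Then [S]/(Km+[S]) = 0.7841 ⇒ [S] = 3.39 × 0.7841/(1 − 0.7841) = 12.3 μM.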